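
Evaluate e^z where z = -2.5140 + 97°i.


e^-2.5140 = 0.0809
cos(97°) = -0.1219
sin(97°) = 0.9925
Real = 0.0809*(-0.1219) = -0.0099
Imag = 0.0809*0.9925 = 0.0803

-0.0099 + 0.0803i


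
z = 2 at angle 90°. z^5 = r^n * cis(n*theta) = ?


r^5 = 2^5 = 32
n*theta = 5*90° = 450° = 90° (mod 360)
a = 32*cos(90°) = 0
b = 32*sin(90°) = 32.0000

32 cis(90°) = 0 + 32.0000i


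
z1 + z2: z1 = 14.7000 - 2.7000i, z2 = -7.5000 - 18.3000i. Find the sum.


Real: 14.7 - 7.5 = 7.2
Imag: -2.7 - 18.3 = -21

7.2000 - 21.0000i


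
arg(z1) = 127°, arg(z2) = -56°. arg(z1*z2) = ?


arg(z1*z2) = 127° - 56° = 71°
Normalized to (-180°, 180°]: 71°

71°


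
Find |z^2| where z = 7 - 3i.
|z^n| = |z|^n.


|z| = sqrt(49+9) = sqrt(58) = 7.6158
|z^2| = |z|^2 = (sqrt(58))^2 = 58

|z^2| = 58


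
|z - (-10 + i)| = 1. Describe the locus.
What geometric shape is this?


|z - z0| = r is a circle with center z0 and radius r.
Center = (-10, 1), radius = 1

Circle with center (-10, 1) and radius 1


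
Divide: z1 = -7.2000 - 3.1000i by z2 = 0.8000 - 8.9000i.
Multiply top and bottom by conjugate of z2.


Conjugate of z2 = 0.8000 + 8.9000i
Numerator: (-7.2000 - 3.1000i)(0.8000 + 8.9000i) = 21.8300 - 66.5600i
Denominator: 0.8^2 + (-8.9)^2 = 79.85
Result = (21.8300 - 66.5600i)/79.85

0.2734 - 0.8336i


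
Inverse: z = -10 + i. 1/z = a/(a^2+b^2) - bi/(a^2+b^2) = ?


|z|^2 = 100+1 = 101
1/z = (-10 - 1i)/101

1/z = -0.0990 - 0.0099i


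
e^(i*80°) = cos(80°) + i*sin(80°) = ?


cos(80°) = 0.1736
sin(80°) = 0.9848

e^(i*80°) = 0.1736 + 0.9848i


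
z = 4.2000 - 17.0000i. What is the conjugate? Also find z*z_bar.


z_bar = 4.2000 + 17.0000i
z*z_bar = 4.2^2 + (-17)^2 = 17.64 + 289 = 306.64

z_bar = 4.2000 + 17.0000i, z*z_bar = 306.64


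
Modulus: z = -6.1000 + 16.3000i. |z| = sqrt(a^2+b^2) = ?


|z| = sqrt((-6.1)^2 + 16.3^2) = sqrt(37.21 + 265.69) = sqrt(302.9) = 17.4040

|z| = 17.4040


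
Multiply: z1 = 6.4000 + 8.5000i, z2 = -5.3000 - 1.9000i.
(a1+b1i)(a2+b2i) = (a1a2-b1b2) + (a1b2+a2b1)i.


Real = 6.4*(-5.3) - 8.5*(-1.9) = -33.92 - (-16.15) = -17.77
Imag = 6.4*(-1.9) - (5.3)*8.5 = -12.16 - (45.05) = -57.21

-17.7700 - 57.2100i


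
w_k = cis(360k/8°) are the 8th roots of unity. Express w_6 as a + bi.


Angle = 360*6/8 = 270°
a = cos(270°) = 0
b = sin(270°) = -1.0000

0 - 1.0000i


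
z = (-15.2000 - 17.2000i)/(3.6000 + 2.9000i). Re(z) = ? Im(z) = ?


Multiply by conjugate: (-15.2000 - 17.2000i)(3.6000 - 2.9000i) / (3.6^2 + 2.9^2)
Numerator real = -15.2*3.6 - (17.2)*2.9 = -104.6
Numerator imag = -17.2*3.6 - (-15.2)*2.9 = -17.84
Denominator = 21.37
Re(z) = -104.6/21.37 = -4.8947
Im(z) = -17.84/21.37 = -0.8348

Re(z) = -4.8947, Im(z) = -0.8348


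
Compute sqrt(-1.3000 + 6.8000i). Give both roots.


|z| = sqrt(1.69+46.24) = 6.9231
sqrt((|z|+a)/2) = sqrt((6.9231+(-1.3))/2) = sqrt(2.8116) = 1.6768
sqrt((|z|-a)/2) = sqrt((6.9231-(-1.3))/2) = sqrt(4.1116) = 2.0277

±(1.6768 + 2.0277i) i.e. 1.6768 + 2.0277i and -1.6768 - 2.0277i


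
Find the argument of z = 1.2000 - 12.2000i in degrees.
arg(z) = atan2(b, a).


Re = 1.2, Im = -12.2
arg = atan2(-12.2, 1.2) = -84.3824 degrees

arg(z) = -84.3824 degrees


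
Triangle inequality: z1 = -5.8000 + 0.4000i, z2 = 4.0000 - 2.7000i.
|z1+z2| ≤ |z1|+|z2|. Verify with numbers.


|z1| = sqrt((-5.8)^2 + 0.4^2) = sqrt(33.8) = 5.8138
|z2| = sqrt(4^2 + (-2.7)^2) = sqrt(23.29) = 4.8260
z1+z2 = -1.8000 - 2.3000i
|z1+z2| = sqrt(8.53) = 2.9206
|z1|+|z2| = 5.8138 + 4.8260 = 10.6398

|z1+z2| = 2.9206 ≤ |z1|+|z2| = 10.6398 (verified)


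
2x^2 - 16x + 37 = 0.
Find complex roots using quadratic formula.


disc = (-16)^2 - 4*2*37 = 256 - 296 = -40
sqrt(|disc|) = sqrt(40) = 6.3246
Real part = 16/(2*2) = 4.0000
Imag part = 6.3246/(2*2) = 1.5811

4.0000 ± 1.5811i


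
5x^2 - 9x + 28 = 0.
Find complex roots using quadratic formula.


disc = (-9)^2 - 4*5*28 = 81 - 560 = -479
sqrt(|disc|) = sqrt(479) = 21.8861
Real part = 9/(2*5) = 0.9000
Imag part = 21.8861/(2*5) = 2.1886

0.9000 ± 2.1886i


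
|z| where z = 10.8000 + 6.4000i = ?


|z| = sqrt(10.8^2 + 6.4^2) = sqrt(116.64 + 40.96) = sqrt(157.6) = 12.5539

|z| = 12.5539


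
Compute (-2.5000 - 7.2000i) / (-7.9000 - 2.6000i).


Conjugate of z2 = -7.9000 + 2.6000i
Numerator: (-2.5000 - 7.2000i)(-7.9000 + 2.6000i) = 38.4700 + 50.3800i
Denominator: (-7.9)^2 + (-2.6)^2 = 69.17
Result = (38.4700 + 50.3800i)/69.17

0.5562 + 0.7284i


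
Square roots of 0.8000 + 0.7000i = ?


|z| = sqrt(0.64+0.49) = 1.0630
sqrt((|z|+a)/2) = sqrt((1.0630+0.8)/2) = sqrt(0.9315) = 0.9651
sqrt((|z|-a)/2) = sqrt((1.0630-0.8)/2) = sqrt(0.1315) = 0.3626

±(0.9651 + 0.3626i) i.e. 0.9651 + 0.3626i and -0.9651 - 0.3626i


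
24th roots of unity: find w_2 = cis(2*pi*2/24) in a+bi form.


Angle = 360*2/24 = 30°
a = cos(30°) = 0.8660
b = sin(30°) = 0.5000

0.8660 + 0.5000i


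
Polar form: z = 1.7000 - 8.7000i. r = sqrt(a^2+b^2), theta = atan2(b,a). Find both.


r = sqrt(2.89+75.69) = sqrt(78.58) = 8.8645
theta = atan2(-8.7, 1.7) = -78.9436 degrees

r = 8.8645, theta = -78.9436 degrees


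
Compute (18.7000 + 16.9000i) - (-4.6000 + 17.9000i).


Real: 18.7 + 4.6 = 23.3
Imag: 16.9 - 17.9 = -1

23.3000 - i


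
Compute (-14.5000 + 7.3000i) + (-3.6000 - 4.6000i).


Real: -14.5 - 3.6 = -18.1
Imag: 7.3 - 4.6 = 2.7

-18.1000 + 2.7000i


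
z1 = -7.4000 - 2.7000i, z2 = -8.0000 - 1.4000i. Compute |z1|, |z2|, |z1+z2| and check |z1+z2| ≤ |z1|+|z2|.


|z1| = sqrt((-7.4)^2 + (-2.7)^2) = sqrt(62.05) = 7.8772
|z2| = sqrt((-8)^2 + (-1.4)^2) = sqrt(65.96) = 8.1216
z1+z2 = -15.4000 - 4.1000i
|z1+z2| = sqrt(253.97) = 15.9364
|z1|+|z2| = 7.8772 + 8.1216 = 15.9988

|z1+z2| = 15.9364 ≤ |z1|+|z2| = 15.9988 (verified)


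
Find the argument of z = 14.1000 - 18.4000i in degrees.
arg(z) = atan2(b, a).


Re = 14.1, Im = -18.4
arg = atan2(-18.4, 14.1) = -52.5369 degrees

arg(z) = -52.5369 degrees


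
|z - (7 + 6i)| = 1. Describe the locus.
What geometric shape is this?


|z - z0| = r is a circle with center z0 and radius r.
Center = (7, 6), radius = 1

Circle with center (7, 6) and radius 1


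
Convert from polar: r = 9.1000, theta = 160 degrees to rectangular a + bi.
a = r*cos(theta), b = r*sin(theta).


a = 9.1000*cos(160°) = 9.1000*(-0.93969) = -8.5512
b = 9.1000*sin(160°) = 9.1000*0.34202 = 3.1124

-8.5512 + 3.1124i


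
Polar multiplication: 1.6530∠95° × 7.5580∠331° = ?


r = 1.6530 * 7.5580 = 12.4934
theta = 95° + 331° = 426° = 66° (mod 360)

12.4934 cis(66°)


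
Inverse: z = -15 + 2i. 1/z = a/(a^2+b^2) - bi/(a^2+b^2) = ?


|z|^2 = 225+4 = 229
1/z = (-15 - 2i)/229

1/z = -0.0655 - 0.0087i


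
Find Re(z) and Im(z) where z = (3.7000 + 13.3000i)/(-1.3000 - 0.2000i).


Multiply by conjugate: (3.7000 + 13.3000i)(-1.3000 + 0.2000i) / ((-1.3)^2 + (-0.2)^2)
Numerator real = 3.7*(-1.3) + 13.3*(-0.2) = -7.47
Numerator imag = 13.3*(-1.3) - 3.7*(-0.2) = -16.55
Denominator = 1.73
Re(z) = -7.47/1.73 = -4.3179
Im(z) = -16.55/1.73 = -9.5665

Re(z) = -4.3179, Im(z) = -9.5665


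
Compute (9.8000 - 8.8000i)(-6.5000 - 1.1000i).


Real = 9.8*(-6.5) - (-8.8)*(-1.1) = -63.7 - 9.68 = -73.38
Imag = 9.8*(-1.1) - (6.5)*(-8.8) = -10.78 + 57.2 = 46.42

-73.3800 + 46.4200i


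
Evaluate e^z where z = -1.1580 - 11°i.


e^-1.1580 = 0.3141
cos(-11°) = 0.9816
sin(-11°) = -0.1908
Real = 0.3141*0.9816 = 0.3083
Imag = 0.3141*(-0.1908) = -0.0599

0.3083 - 0.0599i


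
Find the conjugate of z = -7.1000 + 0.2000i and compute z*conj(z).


z_bar = -7.1000 - 0.2000i
z*z_bar = (-7.1)^2 + 0.2^2 = 50.41 + 0.04 = 50.45

z_bar = -7.1000 - 0.2000i, z*z_bar = 50.45


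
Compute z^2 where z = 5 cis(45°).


r^2 = 5^2 = 25
n*theta = 2*45° = 90° = 90° (mod 360)
a = 25*cos(90°) = 0
b = 25*sin(90°) = 25.0000

25 cis(90°) = 0 + 25.0000i


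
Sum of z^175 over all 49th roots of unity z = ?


The roots are w_k = w^k with w = e^(2*pi*i/49), and (w^k)^175 = (w^175)^k.
So S = 1 + u + u^2 + ... + u^(48) with u = w^175.
175 = 3*49 + 28, so 175 is not a multiple of 49: u = (w^49)^3 * w^28 = w^28 ≠ 1 (w is a primitive 49th root), while u^49 = (w^49)^175 = 1.
Geometric series: S = (1 - u^49)/(1 - u) = (1 - 1)/(1 - u) = 0

S = 0


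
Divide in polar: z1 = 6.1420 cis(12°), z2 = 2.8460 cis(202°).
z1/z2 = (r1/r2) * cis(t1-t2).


r = 6.1420 / 2.8460 = 2.1581
theta = 12° - 202° = -190° = 170° (mod 360)

2.1581 cis(170°)


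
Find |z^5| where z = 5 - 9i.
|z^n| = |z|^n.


|z| = sqrt(25+81) = sqrt(106) = 10.2956
|z^5| = |z|^5 = (sqrt(106))^5 = 106^2 * sqrt(106) = 11236*sqrt(106)

|z^5| = 11236*sqrt(106) ≈ 115681.7003


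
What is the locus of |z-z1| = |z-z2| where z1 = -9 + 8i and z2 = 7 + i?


Equal distances means the locus is the perpendicular bisector of z1 and z2.
Midpoint = ((-9+7)/2, (8+1)/2) = (-1.0000, 4.5000)

Perpendicular bisector through (-1.0000, 4.5000)


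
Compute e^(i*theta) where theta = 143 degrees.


cos(143°) = -0.7986
sin(143°) = 0.6018

e^(i*143°) = -0.7986 + 0.6018i


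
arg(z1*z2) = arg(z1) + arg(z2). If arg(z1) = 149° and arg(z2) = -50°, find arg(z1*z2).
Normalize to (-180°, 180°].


arg(z1*z2) = 149° - 50° = 99°
Normalized to (-180°, 180°]: 99°

99°


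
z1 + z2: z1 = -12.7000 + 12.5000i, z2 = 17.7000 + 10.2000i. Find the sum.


Real: -12.7 + 17.7 = 5
Imag: 12.5 + 10.2 = 22.7

5.0000 + 22.7000i


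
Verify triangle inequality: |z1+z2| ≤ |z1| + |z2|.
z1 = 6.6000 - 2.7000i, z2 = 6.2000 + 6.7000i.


|z1| = sqrt(6.6^2 + (-2.7)^2) = sqrt(50.85) = 7.1309
|z2| = sqrt(6.2^2 + 6.7^2) = sqrt(83.33) = 9.1285
z1+z2 = 12.8000 + 4.0000i
|z1+z2| = sqrt(179.84) = 13.4104
|z1|+|z2| = 7.1309 + 9.1285 = 16.2594

|z1+z2| = 13.4104 ≤ |z1|+|z2| = 16.2594 (verified)


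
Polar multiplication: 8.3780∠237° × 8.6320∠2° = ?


r = 8.3780 * 8.6320 = 72.3189
theta = 237° + 2° = 239° = 239° (mod 360)

72.3189 cis(239°)


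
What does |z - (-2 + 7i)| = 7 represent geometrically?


|z - z0| = r is a circle with center z0 and radius r.
Center = (-2, 7), radius = 7

Circle with center (-2, 7) and radius 7


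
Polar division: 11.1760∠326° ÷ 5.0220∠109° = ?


r = 11.1760 / 5.0220 = 2.2254
theta = 326° - 109° = 217° = 217° (mod 360)

2.2254 cis(217°)


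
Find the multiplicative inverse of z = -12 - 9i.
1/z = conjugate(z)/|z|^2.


|z|^2 = 144+81 = 225
1/z = (-12 + 9i)/225

1/z = -0.0533 + 0.0400i


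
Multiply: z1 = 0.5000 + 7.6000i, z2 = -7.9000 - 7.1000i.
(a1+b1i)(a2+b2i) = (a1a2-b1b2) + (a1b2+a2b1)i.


Real = 0.5*(-7.9) - 7.6*(-7.1) = -3.95 - (-53.96) = 50.01
Imag = 0.5*(-7.1) - (7.9)*7.6 = -3.55 - (60.04) = -63.59

50.0100 - 63.5900i


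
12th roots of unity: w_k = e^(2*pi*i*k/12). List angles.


The 12th roots of unity are cis(360k/12°) for k=0..11
Angle step = 360/12 = 30°
Primitive root: cis(30°)
Primitive root = 0.8660 + 0.5000i

12 roots at angles: 0°, 30°, 60°, 90°, 120°, 150°, 180°, 210°, 240°, 270°, 300°, 330°


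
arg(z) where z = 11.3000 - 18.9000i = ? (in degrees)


Re = 11.3, Im = -18.9
arg = atan2(-18.9, 11.3) = -59.1255 degrees

arg(z) = -59.1255 degrees


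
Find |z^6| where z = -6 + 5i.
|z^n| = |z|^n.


|z| = sqrt(36+25) = sqrt(61) = 7.8102
|z^6| = |z|^6 = (sqrt(61))^6 = 61^3 = 226981

|z^6| = 226981


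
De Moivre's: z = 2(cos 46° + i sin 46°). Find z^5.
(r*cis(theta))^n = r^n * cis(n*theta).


r^5 = 2^5 = 32
n*theta = 5*46° = 230° = 230° (mod 360)
a = 32*cos(230°) = -20.5692
b = 32*sin(230°) = -24.5134

32 cis(230°) = -20.5692 - 24.5134i


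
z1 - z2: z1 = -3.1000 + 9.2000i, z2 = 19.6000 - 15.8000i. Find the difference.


Real: -3.1 - 19.6 = -22.7
Imag: 9.2 + 15.8 = 25

-22.7000 + 25.0000i


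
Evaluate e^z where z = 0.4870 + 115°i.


e^0.4870 = 1.6274
cos(115°) = -0.42262
sin(115°) = 0.9063
Real = 1.6274*(-0.42262) = -0.6878
Imag = 1.6274*0.9063 = 1.4749

-0.6878 + 1.4749i


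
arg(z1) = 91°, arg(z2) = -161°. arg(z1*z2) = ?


arg(z1*z2) = 91° - 161° = -70°
Normalized to (-180°, 180°]: -70°

-70°


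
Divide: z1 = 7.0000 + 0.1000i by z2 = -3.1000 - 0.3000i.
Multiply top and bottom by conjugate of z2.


Conjugate of z2 = -3.1000 + 0.3000i
Numerator: (7.0000 + 0.1000i)(-3.1000 + 0.3000i) = -21.7300 + 1.7900i
Denominator: (-3.1)^2 + (-0.3)^2 = 9.7
Result = (-21.7300 + 1.7900i)/9.7

-2.2402 + 0.1845i


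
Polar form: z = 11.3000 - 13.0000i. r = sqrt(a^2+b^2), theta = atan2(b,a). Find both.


r = sqrt(127.69+169) = sqrt(296.69) = 17.2247
theta = atan2(-13, 11.3) = -49.0018 degrees

r = 17.2247, theta = -49.0018 degrees


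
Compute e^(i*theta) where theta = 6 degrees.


cos(6°) = 0.9945
sin(6°) = 0.1045

e^(i*6°) = 0.9945 + 0.1045i


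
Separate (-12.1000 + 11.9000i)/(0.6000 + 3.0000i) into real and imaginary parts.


Multiply by conjugate: (-12.1000 + 11.9000i)(0.6000 - 3.0000i) / (0.6^2 + 3^2)
Numerator real = -12.1*0.6 + 11.9*3 = 28.44
Numerator imag = 11.9*0.6 - (-12.1)*3 = 43.44
Denominator = 9.36
Re(z) = 28.44/9.36 = 3.0385
Im(z) = 43.44/9.36 = 4.6410

Re(z) = 3.0385, Im(z) = 4.6410


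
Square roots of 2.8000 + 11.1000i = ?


|z| = sqrt(7.84+123.21) = 11.4477
sqrt((|z|+a)/2) = sqrt((11.4477+2.8)/2) = sqrt(7.1239) = 2.6691
sqrt((|z|-a)/2) = sqrt((11.4477-2.8)/2) = sqrt(4.3239) = 2.0794

±(2.6691 + 2.0794i) i.e. 2.6691 + 2.0794i and -2.6691 - 2.0794i


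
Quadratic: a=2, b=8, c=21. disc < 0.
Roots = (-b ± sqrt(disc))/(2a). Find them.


disc = 8^2 - 4*2*21 = 64 - 168 = -104
sqrt(|disc|) = sqrt(104) = 10.1980
Real part = -8/(2*2) = -2.0000
Imag part = 10.1980/(2*2) = 2.5495

-2.0000 ± 2.5495i


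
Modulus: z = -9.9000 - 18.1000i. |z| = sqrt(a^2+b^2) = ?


|z| = sqrt((-9.9)^2 + (-18.1)^2) = sqrt(98.01 + 327.61) = sqrt(425.62) = 20.6306

|z| = 20.6306


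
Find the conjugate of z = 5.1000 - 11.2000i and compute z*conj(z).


z_bar = 5.1000 + 11.2000i
z*z_bar = 5.1^2 + (-11.2)^2 = 26.01 + 125.44 = 151.45

z_bar = 5.1000 + 11.2000i, z*z_bar = 151.45


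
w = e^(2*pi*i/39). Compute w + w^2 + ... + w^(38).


With w = e^(2*pi*i/39), all 39 of the 39th roots of unity w^0 = 1, w, ..., w^(38) sum to 0: 1 + w + ... + w^(38) = (1 - w^39)/(1 - w) = 0 since w^39 = 1, w ≠ 1.
Removing the root 1: w + w^2 + ... + w^(38) = 0 - 1 = -1

Sum = -1


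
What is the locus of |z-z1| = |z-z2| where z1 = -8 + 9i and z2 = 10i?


Equal distances means the locus is the perpendicular bisector of z1 and z2.
Midpoint = ((-8+0)/2, (9+10)/2) = (-4.0000, 9.5000)

Perpendicular bisector through (-4.0000, 9.5000)


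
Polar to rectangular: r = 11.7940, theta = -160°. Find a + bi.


a = 11.7940*cos(-160°) = 11.7940*(-0.93969) = -11.0827
b = 11.7940*sin(-160°) = 11.7940*(-0.34202) = -4.0338

-11.0827 - 4.0338i


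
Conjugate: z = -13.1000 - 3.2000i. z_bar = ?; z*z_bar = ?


z_bar = -13.1000 + 3.2000i
z*z_bar = (-13.1)^2 + (-3.2)^2 = 171.61 + 10.24 = 181.85

z_bar = -13.1000 + 3.2000i, z*z_bar = 181.85


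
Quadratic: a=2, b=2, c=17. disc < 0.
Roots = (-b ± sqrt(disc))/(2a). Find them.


disc = 2^2 - 4*2*17 = 4 - 136 = -132
sqrt(|disc|) = sqrt(132) = 11.4891
Real part = -2/(2*2) = -0.5000
Imag part = 11.4891/(2*2) = 2.8723

-0.5000 ± 2.8723i


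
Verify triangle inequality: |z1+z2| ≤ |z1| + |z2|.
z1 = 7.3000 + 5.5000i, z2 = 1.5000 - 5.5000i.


|z1| = sqrt(7.3^2 + 5.5^2) = sqrt(83.54) = 9.1400
|z2| = sqrt(1.5^2 + (-5.5)^2) = sqrt(32.5) = 5.7009
z1+z2 = 8.8000
|z1+z2| = sqrt(77.44) = 8.8000
|z1|+|z2| = 9.1400 + 5.7009 = 14.8409

|z1+z2| = 8.8000 ≤ |z1|+|z2| = 14.8409 (verified)


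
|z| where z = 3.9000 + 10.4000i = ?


|z| = sqrt(3.9^2 + 10.4^2) = sqrt(15.21 + 108.16) = sqrt(123.37) = 11.1072

|z| = 11.1072


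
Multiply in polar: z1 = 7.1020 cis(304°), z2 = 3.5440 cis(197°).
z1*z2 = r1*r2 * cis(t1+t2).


r = 7.1020 * 3.5440 = 25.1695
theta = 304° + 197° = 501° = 141° (mod 360)

25.1695 cis(141°)


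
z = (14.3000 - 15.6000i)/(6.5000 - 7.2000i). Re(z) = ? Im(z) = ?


Multiply by conjugate: (14.3000 - 15.6000i)(6.5000 + 7.2000i) / (6.5^2 + (-7.2)^2)
Numerator real = 14.3*6.5 - (15.6)*(-7.2) = 205.27
Numerator imag = -15.6*6.5 - 14.3*(-7.2) = 1.56
Denominator = 94.09
Re(z) = 205.27/94.09 = 2.1816
Im(z) = 1.56/94.09 = 0.0166

Re(z) = 2.1816, Im(z) = 0.0166


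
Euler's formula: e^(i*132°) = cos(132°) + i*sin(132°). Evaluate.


cos(132°) = -0.6691
sin(132°) = 0.7431

e^(i*132°) = -0.6691 + 0.7431i


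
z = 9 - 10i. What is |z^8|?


|z| = sqrt(81+100) = sqrt(181) = 13.4536
|z^8| = |z|^8 = (sqrt(181))^8 = 181^4 = 1073283121

|z^8| = 1073283121


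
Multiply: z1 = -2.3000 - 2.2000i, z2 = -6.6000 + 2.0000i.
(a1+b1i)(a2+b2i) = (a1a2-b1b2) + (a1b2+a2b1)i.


Real = -2.3*(-6.6) - (-2.2)*2 = 15.18 - (-4.4) = 19.58
Imag = -2.3*2 - (6.6)*(-2.2) = -4.6 + 14.52 = 9.92

19.5800 + 9.9200i


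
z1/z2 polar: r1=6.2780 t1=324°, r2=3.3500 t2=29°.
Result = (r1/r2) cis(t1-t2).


r = 6.2780 / 3.3500 = 1.8740
theta = 324° - 29° = 295° = 295° (mod 360)

1.8740 cis(295°)


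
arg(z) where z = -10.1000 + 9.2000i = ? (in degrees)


Re = -10.1, Im = 9.2
arg = atan2(9.2, -10.1) = 137.6699 degrees

arg(z) = 137.6699 degrees


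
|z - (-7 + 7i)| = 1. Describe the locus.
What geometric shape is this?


|z - z0| = r is a circle with center z0 and radius r.
Center = (-7, 7), radius = 1

Circle with center (-7, 7) and radius 1


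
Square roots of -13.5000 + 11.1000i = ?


|z| = sqrt(182.25+123.21) = 17.4774
sqrt((|z|+a)/2) = sqrt((17.4774+(-13.5))/2) = sqrt(1.9887) = 1.4102
sqrt((|z|-a)/2) = sqrt((17.4774-(-13.5))/2) = sqrt(15.4887) = 3.9356

±(1.4102 + 3.9356i) i.e. 1.4102 + 3.9356i and -1.4102 - 3.9356i


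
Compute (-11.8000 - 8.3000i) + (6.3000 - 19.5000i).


Real: -11.8 + 6.3 = -5.5
Imag: -8.3 - 19.5 = -27.8

-5.5000 - 27.8000i


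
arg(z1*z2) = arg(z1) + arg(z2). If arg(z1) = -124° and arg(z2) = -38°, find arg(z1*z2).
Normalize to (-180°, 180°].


arg(z1*z2) = -124° - 38° = -162°
Normalized to (-180°, 180°]: -162°

-162°


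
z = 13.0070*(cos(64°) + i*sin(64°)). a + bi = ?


a = 13.0070*cos(64°) = 13.0070*0.43837 = 5.7019
b = 13.0070*sin(64°) = 13.0070*0.89879 = 11.6906

5.7019 + 11.6906i


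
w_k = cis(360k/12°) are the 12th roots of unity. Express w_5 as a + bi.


Angle = 360*5/12 = 150°
a = cos(150°) = -0.8660
b = sin(150°) = 0.5000

-0.8660 + 0.5000i


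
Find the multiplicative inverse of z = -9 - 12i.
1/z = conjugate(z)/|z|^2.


|z|^2 = 81+144 = 225
1/z = (-9 + 12i)/225

1/z = -0.0400 + 0.0533i


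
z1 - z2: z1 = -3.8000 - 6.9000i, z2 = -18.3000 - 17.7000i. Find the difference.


Real: -3.8 + 18.3 = 14.5
Imag: -6.9 + 17.7 = 10.8

14.5000 + 10.8000i


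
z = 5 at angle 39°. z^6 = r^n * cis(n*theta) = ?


r^6 = 5^6 = 15625
n*theta = 6*39° = 234° = 234° (mod 360)
a = 15625*cos(234°) = -9184.1446
b = 15625*sin(234°) = -12640.8905

15625 cis(234°) = -9184.1446 - 12640.8905i


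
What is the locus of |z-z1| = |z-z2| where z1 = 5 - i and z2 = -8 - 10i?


Equal distances means the locus is the perpendicular bisector of z1 and z2.
Midpoint = ((5+(-8))/2, (-1+(-10))/2) = (-1.5000, -5.5000)

Perpendicular bisector through (-1.5000, -5.5000)


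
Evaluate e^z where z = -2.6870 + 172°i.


e^-2.6870 = 0.0681
cos(172°) = -0.9903
sin(172°) = 0.1392
Real = 0.0681*(-0.9903) = -0.0674
Imag = 0.0681*0.1392 = 0.0095

-0.0674 + 0.0095i


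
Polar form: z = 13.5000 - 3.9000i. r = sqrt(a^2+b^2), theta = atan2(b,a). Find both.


r = sqrt(182.25+15.21) = sqrt(197.46) = 14.0520
theta = atan2(-3.9, 13.5) = -16.1134 degrees

r = 14.0520, theta = -16.1134 degrees


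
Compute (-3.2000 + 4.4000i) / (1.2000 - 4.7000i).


Conjugate of z2 = 1.2000 + 4.7000i
Numerator: (-3.2000 + 4.4000i)(1.2000 + 4.7000i) = -24.5200 - 9.7600i
Denominator: 1.2^2 + (-4.7)^2 = 23.53
Result = (-24.5200 - 9.7600i)/23.53

-1.0421 - 0.4148i


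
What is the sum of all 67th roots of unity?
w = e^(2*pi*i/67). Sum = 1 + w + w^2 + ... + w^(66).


The sum of all 67th roots of unity is 0.
Geometric series: (1 - w^67)/(1 - w) = (1-1)/(1-w) = 0 since w^67 = 1, w ≠ 1.
Alternatively: coefficient of z^66 in z^67 - 1 is 0.

0


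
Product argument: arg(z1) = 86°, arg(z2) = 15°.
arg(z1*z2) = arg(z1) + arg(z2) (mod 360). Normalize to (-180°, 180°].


arg(z1*z2) = 86° + 15° = 101°
Normalized to (-180°, 180°]: 101°

101°


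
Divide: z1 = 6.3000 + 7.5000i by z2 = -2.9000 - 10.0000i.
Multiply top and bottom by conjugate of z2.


Conjugate of z2 = -2.9000 + 10.0000i
Numerator: (6.3000 + 7.5000i)(-2.9000 + 10.0000i) = -93.2700 + 41.2500i
Denominator: (-2.9)^2 + (-10)^2 = 108.41
Result = (-93.2700 + 41.2500i)/108.41

-0.8603 + 0.3805i


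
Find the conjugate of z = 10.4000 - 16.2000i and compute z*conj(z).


z_bar = 10.4000 + 16.2000i
z*z_bar = 10.4^2 + (-16.2)^2 = 108.16 + 262.44 = 370.6

z_bar = 10.4000 + 16.2000i, z*z_bar = 370.6


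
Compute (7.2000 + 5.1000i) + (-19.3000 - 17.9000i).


Real: 7.2 - 19.3 = -12.1
Imag: 5.1 - 17.9 = -12.8

-12.1000 - 12.8000i


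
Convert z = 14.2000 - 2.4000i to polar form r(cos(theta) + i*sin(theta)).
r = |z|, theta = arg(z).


r = sqrt(201.64+5.76) = sqrt(207.4) = 14.4014
theta = atan2(-2.4, 14.2) = -9.5931 degrees

r = 14.4014, theta = -9.5931 degrees


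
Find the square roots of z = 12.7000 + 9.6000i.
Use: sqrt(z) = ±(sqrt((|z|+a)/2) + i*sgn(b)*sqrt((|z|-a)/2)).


|z| = sqrt(161.29+92.16) = 15.9201
sqrt((|z|+a)/2) = sqrt((15.9201+12.7)/2) = sqrt(14.3101) = 3.7829
sqrt((|z|-a)/2) = sqrt((15.9201-12.7)/2) = sqrt(1.6101) = 1.2689

±(3.7829 + 1.2689i) i.e. 3.7829 + 1.2689i and -3.7829 - 1.2689i


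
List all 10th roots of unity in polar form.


The 10th roots of unity are cis(360k/10°) for k=0..9
Angle step = 360/10 = 36°
Primitive root: cis(36°)
Primitive root = 0.8090 + 0.5878i

10 roots at angles: 0°, 36°, 72°, 108°, 144°, 180°, 216°, 252°, 288°, 324°


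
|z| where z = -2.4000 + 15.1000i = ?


|z| = sqrt((-2.4)^2 + 15.1^2) = sqrt(5.76 + 228.01) = sqrt(233.77) = 15.2895

|z| = 15.2895


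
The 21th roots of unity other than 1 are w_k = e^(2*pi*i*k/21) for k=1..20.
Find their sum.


With w = e^(2*pi*i/21), all 21 of the 21th roots of unity w^0 = 1, w, ..., w^(20) sum to 0: 1 + w + ... + w^(20) = (1 - w^21)/(1 - w) = 0 since w^21 = 1, w ≠ 1.
Removing the root 1: w + w^2 + ... + w^(20) = 0 - 1 = -1

Sum = -1


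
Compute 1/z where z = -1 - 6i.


|z|^2 = 1+36 = 37
1/z = (-1 + 6i)/37

1/z = -0.0270 + 0.1622i


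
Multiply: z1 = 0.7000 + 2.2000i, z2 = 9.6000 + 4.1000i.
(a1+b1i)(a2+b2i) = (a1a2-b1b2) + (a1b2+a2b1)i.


Real = 0.7*9.6 - 2.2*4.1 = 6.72 - 9.02 = -2.3
Imag = 0.7*4.1 + 9.6*2.2 = 2.87 + 21.12 = 23.99

-2.3000 + 23.9900i


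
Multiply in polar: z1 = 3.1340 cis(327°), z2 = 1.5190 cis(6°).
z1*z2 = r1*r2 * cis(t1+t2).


r = 3.1340 * 1.5190 = 4.7605
theta = 327° + 6° = 333° = 333° (mod 360)

4.7605 cis(333°)


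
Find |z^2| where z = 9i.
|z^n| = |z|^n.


|z| = sqrt(0+81) = sqrt(81) = 9
|z^2| = |z|^2 = 9^2 = 81

|z^2| = 81


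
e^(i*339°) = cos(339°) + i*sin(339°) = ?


cos(339°) = 0.9336
sin(339°) = -0.3584

e^(i*339°) = 0.9336 - 0.3584i


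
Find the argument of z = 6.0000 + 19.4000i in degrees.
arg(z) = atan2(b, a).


Re = 6, Im = 19.4
arg = atan2(19.4, 6) = 72.8143 degrees

arg(z) = 72.8143 degrees


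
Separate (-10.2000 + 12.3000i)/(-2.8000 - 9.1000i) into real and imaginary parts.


Multiply by conjugate: (-10.2000 + 12.3000i)(-2.8000 + 9.1000i) / ((-2.8)^2 + (-9.1)^2)
Numerator real = -10.2*(-2.8) + 12.3*(-9.1) = -83.37
Numerator imag = 12.3*(-2.8) - (-10.2)*(-9.1) = -127.26
Denominator = 90.65
Re(z) = -83.37/90.65 = -0.9197
Im(z) = -127.26/90.65 = -1.4039

Re(z) = -0.9197, Im(z) = -1.4039


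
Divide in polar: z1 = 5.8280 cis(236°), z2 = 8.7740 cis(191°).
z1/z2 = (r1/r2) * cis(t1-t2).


r = 5.8280 / 8.7740 = 0.6642
theta = 236° - 191° = 45° = 45° (mod 360)

0.6642 cis(45°)


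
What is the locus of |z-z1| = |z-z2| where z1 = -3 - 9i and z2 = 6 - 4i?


Equal distances means the locus is the perpendicular bisector of z1 and z2.
Midpoint = ((-3+6)/2, (-9+(-4))/2) = (1.5000, -6.5000)

Perpendicular bisector through (1.5000, -6.5000)


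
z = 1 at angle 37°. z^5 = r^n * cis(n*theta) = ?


r^5 = 1^5 = 1
n*theta = 5*37° = 185° = 185° (mod 360)
a = 1*cos(185°) = -0.9962
b = 1*sin(185°) = -0.0872

1 cis(185°) = -0.9962 - 0.0872i


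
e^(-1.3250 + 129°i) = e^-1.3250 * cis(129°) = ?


e^-1.3250 = 0.2658
cos(129°) = -0.6293
sin(129°) = 0.7771
Real = 0.2658*(-0.6293) = -0.1673
Imag = 0.2658*0.7771 = 0.2066

-0.1673 + 0.2066i


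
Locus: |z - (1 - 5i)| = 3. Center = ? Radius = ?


|z - z0| = r is a circle with center z0 and radius r.
Center = (1, -5), radius = 3

Circle with center (1, -5) and radius 3


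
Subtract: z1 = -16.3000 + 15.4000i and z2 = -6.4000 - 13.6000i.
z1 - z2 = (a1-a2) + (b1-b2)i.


Real: -16.3 + 6.4 = -9.9
Imag: 15.4 + 13.6 = 29

-9.9000 + 29.0000i


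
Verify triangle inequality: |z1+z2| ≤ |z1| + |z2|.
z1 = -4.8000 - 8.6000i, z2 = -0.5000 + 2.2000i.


|z1| = sqrt((-4.8)^2 + (-8.6)^2) = sqrt(97) = 9.8489
|z2| = sqrt((-0.5)^2 + 2.2^2) = sqrt(5.09) = 2.2561
z1+z2 = -5.3000 - 6.4000i
|z1+z2| = sqrt(69.05) = 8.3096
|z1|+|z2| = 9.8489 + 2.2561 = 12.1050

|z1+z2| = 8.3096 ≤ |z1|+|z2| = 12.1050 (verified)


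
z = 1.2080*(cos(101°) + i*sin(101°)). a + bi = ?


a = 1.2080*cos(101°) = 1.2080*(-0.1908) = -0.2305
b = 1.2080*sin(101°) = 1.2080*0.9816 = 1.1858

-0.2305 + 1.1858i


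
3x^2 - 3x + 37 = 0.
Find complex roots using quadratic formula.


disc = (-3)^2 - 4*3*37 = 9 - 444 = -435
sqrt(|disc|) = sqrt(435) = 20.8567
Real part = 3/(2*3) = 0.5000
Imag part = 20.8567/(2*3) = 3.4761

0.5000 ± 3.4761i


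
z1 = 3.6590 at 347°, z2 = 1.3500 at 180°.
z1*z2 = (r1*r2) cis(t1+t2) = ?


r = 3.6590 * 1.3500 = 4.9397
theta = 347° + 180° = 527° = 167° (mod 360)

4.9397 cis(167°)


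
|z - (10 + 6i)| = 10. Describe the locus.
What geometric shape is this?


|z - z0| = r is a circle with center z0 and radius r.
Center = (10, 6), radius = 10

Circle with center (10, 6) and radius 10


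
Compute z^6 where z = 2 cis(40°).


r^6 = 2^6 = 64
n*theta = 6*40° = 240° = 240° (mod 360)
a = 64*cos(240°) = -32.0000
b = 64*sin(240°) = -55.4256

64 cis(240°) = -32.0000 - 55.4256i


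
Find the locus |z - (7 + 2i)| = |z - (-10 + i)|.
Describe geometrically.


Equal distances means the locus is the perpendicular bisector of z1 and z2.
Midpoint = ((7+(-10))/2, (2+1)/2) = (-1.5000, 1.5000)

Perpendicular bisector through (-1.5000, 1.5000)


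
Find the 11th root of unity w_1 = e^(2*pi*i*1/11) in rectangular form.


Angle = 360*1/11 = 32.7273°
a = cos(32.7273°) = 0.8413
b = sin(32.7273°) = 0.5406

0.8413 + 0.5406i


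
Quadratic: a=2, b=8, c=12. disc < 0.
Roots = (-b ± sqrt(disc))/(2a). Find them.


disc = 8^2 - 4*2*12 = 64 - 96 = -32
sqrt(|disc|) = sqrt(32) = 5.6569
Real part = -8/(2*2) = -2.0000
Imag part = 5.6569/(2*2) = 1.4142

-2.0000 ± 1.4142i


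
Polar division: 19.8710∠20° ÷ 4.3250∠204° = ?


r = 19.8710 / 4.3250 = 4.5945
theta = 20° - 204° = -184° = 176° (mod 360)

4.5945 cis(176°)


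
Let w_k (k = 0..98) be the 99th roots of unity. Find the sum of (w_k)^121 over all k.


The roots are w_k = w^k with w = e^(2*pi*i/99), and (w^k)^121 = (w^121)^k.
So S = 1 + u + u^2 + ... + u^(98) with u = w^121.
121 = 1*99 + 22, so 121 is not a multiple of 99: u = (w^99)^1 * w^22 = w^22 ≠ 1 (w is a primitive 99th root), while u^99 = (w^99)^121 = 1.
Geometric series: S = (1 - u^99)/(1 - u) = (1 - 1)/(1 - u) = 0

S = 0


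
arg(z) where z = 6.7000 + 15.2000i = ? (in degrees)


Re = 6.7, Im = 15.2
arg = atan2(15.2, 6.7) = 66.2126 degrees

arg(z) = 66.2126 degrees


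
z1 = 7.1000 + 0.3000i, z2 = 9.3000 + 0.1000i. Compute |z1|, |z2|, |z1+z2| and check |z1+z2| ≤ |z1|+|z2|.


|z1| = sqrt(7.1^2 + 0.3^2) = sqrt(50.5) = 7.1063
|z2| = sqrt(9.3^2 + 0.1^2) = sqrt(86.5) = 9.3005
z1+z2 = 16.4000 + 0.4000i
|z1+z2| = sqrt(269.12) = 16.4049
|z1|+|z2| = 7.1063 + 9.3005 = 16.4068

|z1+z2| = 16.4049 ≤ |z1|+|z2| = 16.4068 (verified)


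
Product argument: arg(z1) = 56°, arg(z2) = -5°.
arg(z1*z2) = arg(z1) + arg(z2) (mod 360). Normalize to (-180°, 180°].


arg(z1*z2) = 56° - 5° = 51°
Normalized to (-180°, 180°]: 51°

51°


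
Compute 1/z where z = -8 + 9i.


|z|^2 = 64+81 = 145
1/z = (-8 - 9i)/145

1/z = -0.0552 - 0.0621i


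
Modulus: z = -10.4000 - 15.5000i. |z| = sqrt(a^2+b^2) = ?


|z| = sqrt((-10.4)^2 + (-15.5)^2) = sqrt(108.16 + 240.25) = sqrt(348.41) = 18.6657

|z| = 18.6657


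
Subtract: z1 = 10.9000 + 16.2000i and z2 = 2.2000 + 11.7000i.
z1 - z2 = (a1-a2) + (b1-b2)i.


Real: 10.9 - 2.2 = 8.7
Imag: 16.2 - 11.7 = 4.5

8.7000 + 4.5000i


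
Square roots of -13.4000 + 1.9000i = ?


|z| = sqrt(179.56+3.61) = 13.5340
sqrt((|z|+a)/2) = sqrt((13.5340+(-13.4))/2) = sqrt(0.0670) = 0.2589
sqrt((|z|-a)/2) = sqrt((13.5340-(-13.4))/2) = sqrt(13.4670) = 3.6697

±(0.2589 + 3.6697i) i.e. 0.2589 + 3.6697i and -0.2589 - 3.6697i


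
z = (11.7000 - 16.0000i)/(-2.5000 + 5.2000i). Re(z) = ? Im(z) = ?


Multiply by conjugate: (11.7000 - 16.0000i)(-2.5000 - 5.2000i) / ((-2.5)^2 + 5.2^2)
Numerator real = 11.7*(-2.5) - (16)*5.2 = -112.45
Numerator imag = -16*(-2.5) - 11.7*5.2 = -20.84
Denominator = 33.29
Re(z) = -112.45/33.29 = -3.3779
Im(z) = -20.84/33.29 = -0.6260

Re(z) = -3.3779, Im(z) = -0.6260


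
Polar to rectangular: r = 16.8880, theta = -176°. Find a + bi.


a = 16.8880*cos(-176°) = 16.8880*(-0.997564) = -16.8469
b = 16.8880*sin(-176°) = 16.8880*(-0.069756) = -1.1780

-16.8469 - 1.1780i


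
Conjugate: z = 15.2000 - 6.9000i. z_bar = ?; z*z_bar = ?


z_bar = 15.2000 + 6.9000i
z*z_bar = 15.2^2 + (-6.9)^2 = 231.04 + 47.61 = 278.65

z_bar = 15.2000 + 6.9000i, z*z_bar = 278.65


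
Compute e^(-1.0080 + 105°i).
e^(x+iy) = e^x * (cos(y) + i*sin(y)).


e^-1.0080 = 0.36495
cos(105°) = -0.25882
sin(105°) = 0.9659
Real = 0.36495*(-0.25882) = -0.0945
Imag = 0.36495*0.9659 = 0.3525

-0.0945 + 0.3525i


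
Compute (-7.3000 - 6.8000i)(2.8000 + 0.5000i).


Real = -7.3*2.8 - (-6.8)*0.5 = -20.44 - (-3.4) = -17.04
Imag = -7.3*0.5 + 2.8*(-6.8) = -3.65 - (19.04) = -22.69

-17.0400 - 22.6900i


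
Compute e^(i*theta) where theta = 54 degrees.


cos(54°) = 0.5878
sin(54°) = 0.8090

e^(i*54°) = 0.5878 + 0.8090i


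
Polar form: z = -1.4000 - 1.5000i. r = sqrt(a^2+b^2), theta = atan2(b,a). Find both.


r = sqrt(1.96+2.25) = sqrt(4.21) = 2.0518
theta = atan2(-1.5, -1.4) = -133.0251 degrees

r = 2.0518, theta = -133.0251 degrees


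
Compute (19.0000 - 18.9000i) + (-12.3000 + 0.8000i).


Real: 19 - 12.3 = 6.7
Imag: -18.9 + 0.8 = -18.1

6.7000 - 18.1000i


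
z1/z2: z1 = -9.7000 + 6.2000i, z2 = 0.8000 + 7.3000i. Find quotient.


Conjugate of z2 = 0.8000 - 7.3000i
Numerator: (-9.7000 + 6.2000i)(0.8000 - 7.3000i) = 37.5000 + 75.7700i
Denominator: 0.8^2 + 7.3^2 = 53.93
Result = (37.5000 + 75.7700i)/53.93

0.6953 + 1.4050i


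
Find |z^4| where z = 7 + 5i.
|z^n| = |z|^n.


|z| = sqrt(49+25) = sqrt(74) = 8.6023
|z^4| = |z|^4 = (sqrt(74))^4 = 74^2 = 5476

|z^4| = 5476


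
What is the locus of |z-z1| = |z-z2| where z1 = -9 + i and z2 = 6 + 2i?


Equal distances means the locus is the perpendicular bisector of z1 and z2.
Midpoint = ((-9+6)/2, (1+2)/2) = (-1.5000, 1.5000)

Perpendicular bisector through (-1.5000, 1.5000)


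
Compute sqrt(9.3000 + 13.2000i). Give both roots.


|z| = sqrt(86.49+174.24) = 16.1471
sqrt((|z|+a)/2) = sqrt((16.1471+9.3)/2) = sqrt(12.7236) = 3.5670
sqrt((|z|-a)/2) = sqrt((16.1471-9.3)/2) = sqrt(3.4236) = 1.8503

±(3.5670 + 1.8503i) i.e. 3.5670 + 1.8503i and -3.5670 - 1.8503i


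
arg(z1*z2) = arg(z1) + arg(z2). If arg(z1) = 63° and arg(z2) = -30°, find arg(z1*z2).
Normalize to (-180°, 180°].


arg(z1*z2) = 63° - 30° = 33°
Normalized to (-180°, 180°]: 33°

33°


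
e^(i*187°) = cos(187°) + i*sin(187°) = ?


cos(187°) = -0.9925
sin(187°) = -0.1219

e^(i*187°) = -0.9925 - 0.1219i


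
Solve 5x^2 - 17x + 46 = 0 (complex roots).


disc = (-17)^2 - 4*5*46 = 289 - 920 = -631
sqrt(|disc|) = sqrt(631) = 25.1197
Real part = 17/(2*5) = 1.7000
Imag part = 25.1197/(2*5) = 2.5120

1.7000 ± 2.5120i


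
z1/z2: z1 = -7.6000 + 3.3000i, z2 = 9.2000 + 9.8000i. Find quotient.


Conjugate of z2 = 9.2000 - 9.8000i
Numerator: (-7.6000 + 3.3000i)(9.2000 - 9.8000i) = -37.5800 + 104.8400i
Denominator: 9.2^2 + 9.8^2 = 180.68
Result = (-37.5800 + 104.8400i)/180.68

-0.2080 + 0.5803i


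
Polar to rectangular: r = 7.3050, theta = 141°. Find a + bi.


a = 7.3050*cos(141°) = 7.3050*(-0.77715) = -5.6771
b = 7.3050*sin(141°) = 7.3050*0.62932 = 4.5972

-5.6771 + 4.5972i


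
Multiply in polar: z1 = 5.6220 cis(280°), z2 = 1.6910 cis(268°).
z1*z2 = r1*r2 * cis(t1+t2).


r = 5.6220 * 1.6910 = 9.5068
theta = 280° + 268° = 548° = 188° (mod 360)

9.5068 cis(188°)


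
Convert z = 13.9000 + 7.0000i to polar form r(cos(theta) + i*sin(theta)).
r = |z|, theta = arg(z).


r = sqrt(193.21+49) = sqrt(242.21) = 15.5631
theta = atan2(7, 13.9) = 26.7297 degrees

r = 15.5631, theta = 26.7297 degrees


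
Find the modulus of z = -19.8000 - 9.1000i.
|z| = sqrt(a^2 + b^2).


|z| = sqrt((-19.8)^2 + (-9.1)^2) = sqrt(392.04 + 82.81) = sqrt(474.85) = 21.7911

|z| = 21.7911


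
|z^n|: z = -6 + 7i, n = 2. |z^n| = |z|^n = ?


|z| = sqrt(36+49) = sqrt(85) = 9.2195
|z^2| = |z|^2 = (sqrt(85))^2 = 85

|z^2| = 85


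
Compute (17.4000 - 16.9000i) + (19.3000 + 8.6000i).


Real: 17.4 + 19.3 = 36.7
Imag: -16.9 + 8.6 = -8.3

36.7000 - 8.3000i


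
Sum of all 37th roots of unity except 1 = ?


With w = e^(2*pi*i/37), all 37 of the 37th roots of unity w^0 = 1, w, ..., w^(36) sum to 0: 1 + w + ... + w^(36) = (1 - w^37)/(1 - w) = 0 since w^37 = 1, w ≠ 1.
Removing the root 1: w + w^2 + ... + w^(36) = 0 - 1 = -1

Sum = -1


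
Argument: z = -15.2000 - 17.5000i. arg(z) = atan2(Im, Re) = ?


Re = -15.2, Im = -17.5
arg = atan2(-17.5, -15.2) = -130.9766 degrees

arg(z) = -130.9766 degrees


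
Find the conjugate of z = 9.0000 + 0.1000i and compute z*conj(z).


z_bar = 9.0000 - 0.1000i
z*z_bar = 9^2 + 0.1^2 = 81 + 0.01 = 81.01

z_bar = 9.0000 - 0.1000i, z*z_bar = 81.01


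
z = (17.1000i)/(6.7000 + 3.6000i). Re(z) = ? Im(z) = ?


Multiply by conjugate: (17.1000i)(6.7000 - 3.6000i) / (6.7^2 + 3.6^2)
Numerator real = 0*6.7 + 17.1*3.6 = 61.56
Numerator imag = 17.1*6.7 - 0*3.6 = 114.57
Denominator = 57.85
Re(z) = 61.56/57.85 = 1.0641
Im(z) = 114.57/57.85 = 1.9805

Re(z) = 1.0641, Im(z) = 1.9805


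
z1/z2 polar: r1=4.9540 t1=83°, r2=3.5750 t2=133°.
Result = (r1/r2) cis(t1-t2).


r = 4.9540 / 3.5750 = 1.3857
theta = 83° - 133° = -50° = 310° (mod 360)

1.3857 cis(310°)


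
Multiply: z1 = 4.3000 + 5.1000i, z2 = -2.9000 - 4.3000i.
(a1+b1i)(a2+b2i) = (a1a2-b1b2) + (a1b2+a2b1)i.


Real = 4.3*(-2.9) - 5.1*(-4.3) = -12.47 - (-21.93) = 9.46
Imag = 4.3*(-4.3) - (2.9)*5.1 = -18.49 - (14.79) = -33.28

9.4600 - 33.2800i


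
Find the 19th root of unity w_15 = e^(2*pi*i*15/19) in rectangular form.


Angle = 360*15/19 = 284.2105°
a = cos(284.2105°) = 0.2455
b = sin(284.2105°) = -0.9694

0.2455 - 0.9694i


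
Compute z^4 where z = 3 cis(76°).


r^4 = 3^4 = 81
n*theta = 4*76° = 304° = 304° (mod 360)
a = 81*cos(304°) = 45.2946
b = 81*sin(304°) = -67.1520

81 cis(304°) = 45.2946 - 67.1520i


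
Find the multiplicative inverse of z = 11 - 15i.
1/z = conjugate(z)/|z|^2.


|z|^2 = 121+225 = 346
1/z = (11 + 15i)/346

1/z = 0.0318 + 0.0434i


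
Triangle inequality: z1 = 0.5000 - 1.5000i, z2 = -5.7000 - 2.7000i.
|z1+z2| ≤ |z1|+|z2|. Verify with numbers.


|z1| = sqrt(0.5^2 + (-1.5)^2) = sqrt(2.5) = 1.5811
|z2| = sqrt((-5.7)^2 + (-2.7)^2) = sqrt(39.78) = 6.3071
z1+z2 = -5.2000 - 4.2000i
|z1+z2| = sqrt(44.68) = 6.6843
|z1|+|z2| = 1.5811 + 6.3071 = 7.8882

|z1+z2| = 6.6843 ≤ |z1|+|z2| = 7.8882 (verified)


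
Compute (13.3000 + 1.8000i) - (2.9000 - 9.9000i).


Real: 13.3 - 2.9 = 10.4
Imag: 1.8 + 9.9 = 11.7

10.4000 + 11.7000i


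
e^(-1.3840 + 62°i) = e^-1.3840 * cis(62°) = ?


e^-1.3840 = 0.25057
cos(62°) = 0.4695
sin(62°) = 0.8829
Real = 0.25057*0.4695 = 0.1176
Imag = 0.25057*0.8829 = 0.2212

0.1176 + 0.2212i


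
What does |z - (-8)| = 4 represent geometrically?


|z - z0| = r is a circle with center z0 and radius r.
Center = (-8, 0), radius = 4

Circle with center (-8, 0) and radius 4


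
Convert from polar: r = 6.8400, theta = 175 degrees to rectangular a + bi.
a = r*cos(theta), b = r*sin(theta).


a = 6.8400*cos(175°) = 6.8400*(-0.9962) = -6.8140
b = 6.8400*sin(175°) = 6.8400*0.087156 = 0.5961

-6.8140 + 0.5961i


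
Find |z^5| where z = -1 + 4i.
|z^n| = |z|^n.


|z| = sqrt(1+16) = sqrt(17) = 4.1231
|z^5| = |z|^5 = (sqrt(17))^5 = 17^2 * sqrt(17) = 289*sqrt(17)

|z^5| = 289*sqrt(17) ≈ 1191.5775


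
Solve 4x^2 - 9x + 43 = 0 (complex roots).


disc = (-9)^2 - 4*4*43 = 81 - 688 = -607
sqrt(|disc|) = sqrt(607) = 24.6374
Real part = 9/(2*4) = 1.1250
Imag part = 24.6374/(2*4) = 3.0797

1.1250 ± 3.0797i


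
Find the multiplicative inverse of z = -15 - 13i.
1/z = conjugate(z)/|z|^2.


|z|^2 = 225+169 = 394
1/z = (-15 + 13i)/394

1/z = -0.0381 + 0.0330i


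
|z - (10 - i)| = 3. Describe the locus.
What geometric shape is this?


|z - z0| = r is a circle with center z0 and radius r.
Center = (10, -1), radius = 3

Circle with center (10, -1) and radius 3


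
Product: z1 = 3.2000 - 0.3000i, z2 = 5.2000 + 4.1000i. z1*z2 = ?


Real = 3.2*5.2 - (-0.3)*4.1 = 16.64 - (-1.23) = 17.87
Imag = 3.2*4.1 + 5.2*(-0.3) = 13.12 - (1.56) = 11.56

17.8700 + 11.5600i


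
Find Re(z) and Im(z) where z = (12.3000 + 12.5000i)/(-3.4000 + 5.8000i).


Multiply by conjugate: (12.3000 + 12.5000i)(-3.4000 - 5.8000i) / ((-3.4)^2 + 5.8^2)
Numerator real = 12.3*(-3.4) + 12.5*5.8 = 30.68
Numerator imag = 12.5*(-3.4) - 12.3*5.8 = -113.84
Denominator = 45.2
Re(z) = 30.68/45.2 = 0.6788
Im(z) = -113.84/45.2 = -2.5186

Re(z) = 0.6788, Im(z) = -2.5186


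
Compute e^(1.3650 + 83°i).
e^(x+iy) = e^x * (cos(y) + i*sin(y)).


e^1.3650 = 3.9157
cos(83°) = 0.12187
sin(83°) = 0.99255
Real = 3.9157*0.12187 = 0.4772
Imag = 3.9157*0.99255 = 3.8865

0.4772 + 3.8865i


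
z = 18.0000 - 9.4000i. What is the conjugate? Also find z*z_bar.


z_bar = 18.0000 + 9.4000i
z*z_bar = 18^2 + (-9.4)^2 = 324 + 88.36 = 412.36

z_bar = 18.0000 + 9.4000i, z*z_bar = 412.36


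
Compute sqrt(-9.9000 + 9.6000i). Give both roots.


|z| = sqrt(98.01+92.16) = 13.7902
sqrt((|z|+a)/2) = sqrt((13.7902+(-9.9))/2) = sqrt(1.9451) = 1.3947
sqrt((|z|-a)/2) = sqrt((13.7902-(-9.9))/2) = sqrt(11.8451) = 3.4417

±(1.3947 + 3.4417i) i.e. 1.3947 + 3.4417i and -1.3947 - 3.4417i


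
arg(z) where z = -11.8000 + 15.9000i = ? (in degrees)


Re = -11.8, Im = 15.9
arg = atan2(15.9, -11.8) = 126.5805 degrees

arg(z) = 126.5805 degrees


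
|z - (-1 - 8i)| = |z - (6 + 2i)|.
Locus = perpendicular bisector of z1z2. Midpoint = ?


Equal distances means the locus is the perpendicular bisector of z1 and z2.
Midpoint = ((-1+6)/2, (-8+2)/2) = (2.5000, -3.0000)

Perpendicular bisector through (2.5000, -3.0000)


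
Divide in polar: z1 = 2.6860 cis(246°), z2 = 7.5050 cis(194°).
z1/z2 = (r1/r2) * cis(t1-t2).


r = 2.6860 / 7.5050 = 0.3579
theta = 246° - 194° = 52° = 52° (mod 360)

0.3579 cis(52°)


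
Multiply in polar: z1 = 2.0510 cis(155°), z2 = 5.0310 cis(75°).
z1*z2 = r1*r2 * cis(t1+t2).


r = 2.0510 * 5.0310 = 10.3186
theta = 155° + 75° = 230° = 230° (mod 360)

10.3186 cis(230°)
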